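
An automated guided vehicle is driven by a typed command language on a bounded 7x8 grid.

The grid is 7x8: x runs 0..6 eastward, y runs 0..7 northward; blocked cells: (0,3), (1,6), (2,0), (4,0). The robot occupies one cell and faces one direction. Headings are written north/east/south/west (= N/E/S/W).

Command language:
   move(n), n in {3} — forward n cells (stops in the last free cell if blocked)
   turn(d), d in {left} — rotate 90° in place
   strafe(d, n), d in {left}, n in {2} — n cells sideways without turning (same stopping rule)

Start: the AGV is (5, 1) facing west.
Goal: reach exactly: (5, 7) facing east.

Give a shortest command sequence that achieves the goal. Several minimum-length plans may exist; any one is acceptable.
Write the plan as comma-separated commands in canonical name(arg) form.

start: (5, 1) facing west
t=1 turn(left) ⇒ (5, 1) facing south
t=2 turn(left) ⇒ (5, 1) facing east
t=3 strafe(left, 2) ⇒ (5, 3) facing east
t=4 strafe(left, 2) ⇒ (5, 5) facing east
t=5 strafe(left, 2) ⇒ (5, 7) facing east
nothing shorter than 5 reaches the goal.

turn(left), turn(left), strafe(left, 2), strafe(left, 2), strafe(left, 2)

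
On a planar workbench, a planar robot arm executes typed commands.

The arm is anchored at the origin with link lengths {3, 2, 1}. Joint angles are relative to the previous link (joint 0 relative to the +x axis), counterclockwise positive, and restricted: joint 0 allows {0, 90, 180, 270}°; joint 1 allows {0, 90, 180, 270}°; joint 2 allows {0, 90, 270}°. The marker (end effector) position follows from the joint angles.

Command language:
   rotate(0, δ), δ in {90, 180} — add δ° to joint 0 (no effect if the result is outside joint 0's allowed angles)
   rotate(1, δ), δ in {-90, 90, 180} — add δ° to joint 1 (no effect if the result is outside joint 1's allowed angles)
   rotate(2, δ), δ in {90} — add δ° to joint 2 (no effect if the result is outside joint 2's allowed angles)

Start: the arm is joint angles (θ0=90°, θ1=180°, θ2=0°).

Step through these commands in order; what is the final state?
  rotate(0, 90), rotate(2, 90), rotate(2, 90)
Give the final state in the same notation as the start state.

begin: joint angles (θ0=90°, θ1=180°, θ2=0°)
step 1 (rotate(0, 90)): joint angles (θ0=180°, θ1=180°, θ2=0°)
step 2 (rotate(2, 90)): joint angles (θ0=180°, θ1=180°, θ2=90°)
step 3 (rotate(2, 90)): joint angles (θ0=180°, θ1=180°, θ2=90°)

joint angles (θ0=180°, θ1=180°, θ2=90°)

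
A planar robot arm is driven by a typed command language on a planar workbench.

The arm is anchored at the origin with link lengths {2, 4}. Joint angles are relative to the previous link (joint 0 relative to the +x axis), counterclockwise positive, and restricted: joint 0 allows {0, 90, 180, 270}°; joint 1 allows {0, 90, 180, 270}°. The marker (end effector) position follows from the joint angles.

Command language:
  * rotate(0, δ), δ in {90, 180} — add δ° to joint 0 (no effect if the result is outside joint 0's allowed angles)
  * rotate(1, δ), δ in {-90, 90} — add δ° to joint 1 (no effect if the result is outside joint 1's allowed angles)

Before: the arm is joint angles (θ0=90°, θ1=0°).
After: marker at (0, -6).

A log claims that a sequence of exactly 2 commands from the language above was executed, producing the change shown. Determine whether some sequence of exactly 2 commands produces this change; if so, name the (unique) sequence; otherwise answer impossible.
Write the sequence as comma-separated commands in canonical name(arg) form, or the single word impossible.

begin: joint angles (θ0=90°, θ1=0°)
t=1 rotate(0, 90) ⇒ joint angles (θ0=180°, θ1=0°)
t=2 rotate(0, 90) ⇒ joint angles (θ0=270°, θ1=0°)
no rival 2-sequence matches.

rotate(0, 90), rotate(0, 90)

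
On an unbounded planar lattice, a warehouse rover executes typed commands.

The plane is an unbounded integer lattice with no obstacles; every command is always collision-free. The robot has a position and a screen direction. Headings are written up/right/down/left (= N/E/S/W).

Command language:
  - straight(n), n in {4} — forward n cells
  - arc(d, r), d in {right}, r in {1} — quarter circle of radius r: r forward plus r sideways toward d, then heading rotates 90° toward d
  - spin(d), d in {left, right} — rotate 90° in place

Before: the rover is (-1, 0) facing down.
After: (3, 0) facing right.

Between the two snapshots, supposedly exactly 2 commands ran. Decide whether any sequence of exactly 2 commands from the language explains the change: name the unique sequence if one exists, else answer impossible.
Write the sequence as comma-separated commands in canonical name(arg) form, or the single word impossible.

spin(left), straight(4)

key: position moved to (3,0) AND the heading swung to E — translation plus rotation needed
from: (-1, 0) facing down
[1] after spin(left): (-1, 0) facing right
[2] after straight(4): (3, 0) facing right
no other 2-command option fits: unique.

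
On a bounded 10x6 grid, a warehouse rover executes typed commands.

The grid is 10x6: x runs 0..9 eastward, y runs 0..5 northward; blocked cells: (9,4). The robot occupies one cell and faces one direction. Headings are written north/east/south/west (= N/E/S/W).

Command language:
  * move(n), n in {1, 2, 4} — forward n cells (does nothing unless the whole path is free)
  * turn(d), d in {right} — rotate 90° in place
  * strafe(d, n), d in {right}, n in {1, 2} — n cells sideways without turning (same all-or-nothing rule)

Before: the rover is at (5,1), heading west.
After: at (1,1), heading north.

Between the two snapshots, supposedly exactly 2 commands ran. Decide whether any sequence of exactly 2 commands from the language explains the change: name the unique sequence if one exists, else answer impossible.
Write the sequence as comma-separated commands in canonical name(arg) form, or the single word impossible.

move(4), turn(right)

key: order matters: swapping move(4) and turn(right) lands elsewhere
initial: at (5,1), heading west
1. move(4) → at (1,1), heading west
2. turn(right) → at (1,1), heading north
no rival 2-sequence matches.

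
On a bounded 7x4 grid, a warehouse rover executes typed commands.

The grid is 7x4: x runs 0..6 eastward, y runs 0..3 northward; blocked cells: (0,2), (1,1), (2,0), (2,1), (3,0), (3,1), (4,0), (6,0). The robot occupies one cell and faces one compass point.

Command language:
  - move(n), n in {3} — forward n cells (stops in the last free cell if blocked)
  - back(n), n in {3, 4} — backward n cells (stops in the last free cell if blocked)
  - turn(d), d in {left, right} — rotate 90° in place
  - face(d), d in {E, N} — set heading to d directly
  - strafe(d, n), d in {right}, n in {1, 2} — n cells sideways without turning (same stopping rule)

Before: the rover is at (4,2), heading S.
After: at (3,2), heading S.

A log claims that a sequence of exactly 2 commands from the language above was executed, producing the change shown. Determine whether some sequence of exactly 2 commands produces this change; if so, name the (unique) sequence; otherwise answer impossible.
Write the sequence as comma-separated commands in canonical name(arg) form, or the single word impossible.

strafe(right, 1), move(3)

key: move(3) is stopped early by the blocked cell at (3,1)
begin: at (4,2), heading S
1. strafe(right, 1) → at (3,2), heading S
2. move(3) → at (3,2), heading S
all 81 alternatives checked — unique.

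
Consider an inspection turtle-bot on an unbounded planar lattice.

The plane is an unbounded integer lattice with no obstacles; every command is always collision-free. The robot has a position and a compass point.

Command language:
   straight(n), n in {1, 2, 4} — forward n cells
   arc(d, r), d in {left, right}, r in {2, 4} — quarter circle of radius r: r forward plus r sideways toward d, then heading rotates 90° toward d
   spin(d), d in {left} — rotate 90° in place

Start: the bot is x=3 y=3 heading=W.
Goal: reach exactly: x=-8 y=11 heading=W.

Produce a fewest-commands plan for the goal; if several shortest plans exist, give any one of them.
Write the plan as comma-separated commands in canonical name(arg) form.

straight(1), straight(2), arc(right, 4), arc(left, 4)

begin: x=3 y=3 heading=W
1. straight(1) → x=2 y=3 heading=W
2. straight(2) → x=0 y=3 heading=W
3. arc(right, 4) → x=-4 y=7 heading=N
4. arc(left, 4) → x=-8 y=11 heading=W
no 3-step plan works, so 4 is optimal.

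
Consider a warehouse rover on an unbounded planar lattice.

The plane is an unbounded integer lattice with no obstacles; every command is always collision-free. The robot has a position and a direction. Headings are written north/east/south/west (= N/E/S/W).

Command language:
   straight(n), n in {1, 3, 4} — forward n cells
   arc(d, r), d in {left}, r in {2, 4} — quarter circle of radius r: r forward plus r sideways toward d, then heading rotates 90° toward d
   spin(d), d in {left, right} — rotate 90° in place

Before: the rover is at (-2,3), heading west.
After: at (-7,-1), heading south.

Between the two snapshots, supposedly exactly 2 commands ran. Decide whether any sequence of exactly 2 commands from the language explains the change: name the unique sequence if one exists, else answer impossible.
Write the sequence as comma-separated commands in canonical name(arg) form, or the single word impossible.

key: running arc(left, 4) before straight(1) would end elsewhere — order is forced
t0: at (-2,3), heading west
step 1 (straight(1)): at (-3,3), heading west
step 2 (arc(left, 4)): at (-7,-1), heading south
all 49 alternatives checked — unique.

straight(1), arc(left, 4)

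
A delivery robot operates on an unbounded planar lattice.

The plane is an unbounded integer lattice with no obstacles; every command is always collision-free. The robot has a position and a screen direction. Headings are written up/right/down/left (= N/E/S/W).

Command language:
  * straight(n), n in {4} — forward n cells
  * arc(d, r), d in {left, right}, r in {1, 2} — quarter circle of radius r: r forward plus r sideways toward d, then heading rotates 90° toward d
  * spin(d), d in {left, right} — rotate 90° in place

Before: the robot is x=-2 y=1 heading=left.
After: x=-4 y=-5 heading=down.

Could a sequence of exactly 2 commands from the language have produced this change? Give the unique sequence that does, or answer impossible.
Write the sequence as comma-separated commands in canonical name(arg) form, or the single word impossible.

arc(left, 2), straight(4)

key: position moved to (-4,-5) AND the heading swung to S — translation plus rotation needed
t0: x=-2 y=1 heading=left
t=1 arc(left, 2) ⇒ x=-4 y=-1 heading=down
t=2 straight(4) ⇒ x=-4 y=-5 heading=down
no other 2-command option fits: unique.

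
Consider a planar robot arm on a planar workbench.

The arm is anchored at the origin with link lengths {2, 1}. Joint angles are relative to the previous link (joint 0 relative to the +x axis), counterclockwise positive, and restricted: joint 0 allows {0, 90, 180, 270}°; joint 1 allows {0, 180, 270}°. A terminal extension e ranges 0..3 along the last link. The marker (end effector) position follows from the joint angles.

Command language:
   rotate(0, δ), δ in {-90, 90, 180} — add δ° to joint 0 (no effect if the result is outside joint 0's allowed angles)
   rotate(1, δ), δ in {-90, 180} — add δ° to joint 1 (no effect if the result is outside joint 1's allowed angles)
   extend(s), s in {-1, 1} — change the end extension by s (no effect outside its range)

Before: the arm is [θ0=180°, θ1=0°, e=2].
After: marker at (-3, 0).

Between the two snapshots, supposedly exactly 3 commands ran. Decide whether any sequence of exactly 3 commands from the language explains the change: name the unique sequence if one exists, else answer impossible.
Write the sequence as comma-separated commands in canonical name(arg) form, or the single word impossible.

extend(-1), extend(-1), extend(-1)

begin: [θ0=180°, θ1=0°, e=2]
step 1 (extend(-1)): [θ0=180°, θ1=0°, e=1]
step 2 (extend(-1)): [θ0=180°, θ1=0°, e=0]
step 3 (extend(-1)): [θ0=180°, θ1=0°, e=0]
no other 3-command option fits: unique.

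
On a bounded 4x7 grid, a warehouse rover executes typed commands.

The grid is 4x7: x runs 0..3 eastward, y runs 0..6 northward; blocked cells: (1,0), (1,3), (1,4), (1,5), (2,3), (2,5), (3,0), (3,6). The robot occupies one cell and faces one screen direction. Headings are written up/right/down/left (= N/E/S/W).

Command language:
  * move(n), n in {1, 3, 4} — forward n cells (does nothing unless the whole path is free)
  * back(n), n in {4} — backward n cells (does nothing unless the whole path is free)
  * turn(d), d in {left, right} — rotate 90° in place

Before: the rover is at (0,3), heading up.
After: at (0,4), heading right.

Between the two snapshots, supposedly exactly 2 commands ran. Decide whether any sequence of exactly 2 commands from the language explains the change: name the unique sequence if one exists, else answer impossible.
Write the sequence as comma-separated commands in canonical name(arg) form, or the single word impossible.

move(1), turn(right)

key: position moved to (0,4) AND the heading swung to E — translation plus rotation needed
start: at (0,3), heading up
[1] after move(1): at (0,4), heading up
[2] after turn(right): at (0,4), heading right
no rival 2-sequence matches.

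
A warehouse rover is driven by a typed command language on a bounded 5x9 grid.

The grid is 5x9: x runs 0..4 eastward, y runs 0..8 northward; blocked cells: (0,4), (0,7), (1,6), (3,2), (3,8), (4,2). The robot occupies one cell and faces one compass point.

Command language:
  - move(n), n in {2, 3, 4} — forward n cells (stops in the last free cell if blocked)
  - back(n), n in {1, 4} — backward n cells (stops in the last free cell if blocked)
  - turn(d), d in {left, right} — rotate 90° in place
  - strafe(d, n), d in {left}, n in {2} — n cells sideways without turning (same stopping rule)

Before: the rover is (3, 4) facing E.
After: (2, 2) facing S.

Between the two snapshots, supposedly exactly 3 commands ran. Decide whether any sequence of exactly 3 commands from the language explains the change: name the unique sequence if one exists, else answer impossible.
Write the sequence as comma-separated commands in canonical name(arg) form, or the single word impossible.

back(1), turn(right), move(2)

key: order matters: swapping back(1) and move(2) lands elsewhere
t0: (3, 4) facing E
step 1 (back(1)): (2, 4) facing E
step 2 (turn(right)): (2, 4) facing S
step 3 (move(2)): (2, 2) facing S
no other 3-command option fits: unique.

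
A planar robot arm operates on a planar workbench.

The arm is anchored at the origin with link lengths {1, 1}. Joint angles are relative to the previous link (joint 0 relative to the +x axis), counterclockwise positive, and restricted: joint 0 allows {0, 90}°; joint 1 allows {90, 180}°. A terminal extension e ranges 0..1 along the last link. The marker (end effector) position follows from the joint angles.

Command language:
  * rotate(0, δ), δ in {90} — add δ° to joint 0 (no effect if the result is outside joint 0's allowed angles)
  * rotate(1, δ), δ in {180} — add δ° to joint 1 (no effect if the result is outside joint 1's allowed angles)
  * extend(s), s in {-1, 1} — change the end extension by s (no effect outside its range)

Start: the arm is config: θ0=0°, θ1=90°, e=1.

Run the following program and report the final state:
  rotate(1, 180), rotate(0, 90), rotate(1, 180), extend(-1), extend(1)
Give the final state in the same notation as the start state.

t0: config: θ0=0°, θ1=90°, e=1
t=1 rotate(1, 180) ⇒ config: θ0=0°, θ1=90°, e=1
t=2 rotate(0, 90) ⇒ config: θ0=90°, θ1=90°, e=1
t=3 rotate(1, 180) ⇒ config: θ0=90°, θ1=90°, e=1
t=4 extend(-1) ⇒ config: θ0=90°, θ1=90°, e=0
t=5 extend(1) ⇒ config: θ0=90°, θ1=90°, e=1

config: θ0=90°, θ1=90°, e=1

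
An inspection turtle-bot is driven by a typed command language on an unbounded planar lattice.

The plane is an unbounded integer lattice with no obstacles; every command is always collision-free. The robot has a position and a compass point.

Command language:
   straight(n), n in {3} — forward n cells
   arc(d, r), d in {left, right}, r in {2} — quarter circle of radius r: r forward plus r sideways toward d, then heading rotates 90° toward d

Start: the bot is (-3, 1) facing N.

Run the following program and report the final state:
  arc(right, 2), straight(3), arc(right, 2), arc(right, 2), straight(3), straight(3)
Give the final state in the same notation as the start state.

start: (-3, 1) facing N
[1] after arc(right, 2): (-1, 3) facing E
[2] after straight(3): (2, 3) facing E
[3] after arc(right, 2): (4, 1) facing S
[4] after arc(right, 2): (2, -1) facing W
[5] after straight(3): (-1, -1) facing W
[6] after straight(3): (-4, -1) facing W

(-4, -1) facing W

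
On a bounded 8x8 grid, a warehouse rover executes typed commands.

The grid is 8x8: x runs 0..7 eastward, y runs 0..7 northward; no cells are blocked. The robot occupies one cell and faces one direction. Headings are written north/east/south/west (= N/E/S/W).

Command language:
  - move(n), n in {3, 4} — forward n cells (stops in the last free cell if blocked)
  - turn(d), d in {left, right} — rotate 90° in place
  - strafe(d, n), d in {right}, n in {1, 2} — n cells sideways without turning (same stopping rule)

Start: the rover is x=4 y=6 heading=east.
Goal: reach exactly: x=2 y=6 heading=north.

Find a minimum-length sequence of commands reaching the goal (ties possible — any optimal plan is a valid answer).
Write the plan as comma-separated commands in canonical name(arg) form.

from: x=4 y=6 heading=east
1. turn(right) → x=4 y=6 heading=south
2. strafe(right, 2) → x=2 y=6 heading=south
3. turn(left) → x=2 y=6 heading=east
4. turn(left) → x=2 y=6 heading=north
nothing shorter than 4 reaches the goal.

turn(right), strafe(right, 2), turn(left), turn(left)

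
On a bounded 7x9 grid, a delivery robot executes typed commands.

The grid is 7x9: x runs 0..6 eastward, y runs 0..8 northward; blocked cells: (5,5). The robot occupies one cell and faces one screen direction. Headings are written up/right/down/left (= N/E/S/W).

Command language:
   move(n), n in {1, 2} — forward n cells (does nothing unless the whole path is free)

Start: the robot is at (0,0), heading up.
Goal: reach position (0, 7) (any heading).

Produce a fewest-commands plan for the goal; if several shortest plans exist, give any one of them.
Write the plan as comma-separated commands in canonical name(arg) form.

initial: at (0,0), heading up
1. move(2) → at (0,2), heading up
2. move(2) → at (0,4), heading up
3. move(2) → at (0,6), heading up
4. move(1) → at (0,7), heading up
shorter routes all fall short; 4 is best.

move(2), move(2), move(2), move(1)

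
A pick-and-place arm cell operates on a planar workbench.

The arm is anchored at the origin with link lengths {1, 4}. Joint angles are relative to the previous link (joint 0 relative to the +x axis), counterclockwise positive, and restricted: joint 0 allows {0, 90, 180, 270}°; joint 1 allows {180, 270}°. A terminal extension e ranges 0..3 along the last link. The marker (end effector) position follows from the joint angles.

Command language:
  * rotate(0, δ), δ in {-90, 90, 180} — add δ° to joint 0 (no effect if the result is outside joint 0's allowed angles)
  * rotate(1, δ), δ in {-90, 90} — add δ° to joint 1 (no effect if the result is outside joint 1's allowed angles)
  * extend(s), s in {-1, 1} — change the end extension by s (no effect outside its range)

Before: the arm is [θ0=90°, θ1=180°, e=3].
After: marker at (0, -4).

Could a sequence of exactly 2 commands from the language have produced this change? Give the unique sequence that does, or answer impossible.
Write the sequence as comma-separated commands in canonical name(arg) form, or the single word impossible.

extend(-1), extend(-1)

begin: [θ0=90°, θ1=180°, e=3]
t=1 extend(-1) ⇒ [θ0=90°, θ1=180°, e=2]
t=2 extend(-1) ⇒ [θ0=90°, θ1=180°, e=1]
all 49 alternatives checked — unique.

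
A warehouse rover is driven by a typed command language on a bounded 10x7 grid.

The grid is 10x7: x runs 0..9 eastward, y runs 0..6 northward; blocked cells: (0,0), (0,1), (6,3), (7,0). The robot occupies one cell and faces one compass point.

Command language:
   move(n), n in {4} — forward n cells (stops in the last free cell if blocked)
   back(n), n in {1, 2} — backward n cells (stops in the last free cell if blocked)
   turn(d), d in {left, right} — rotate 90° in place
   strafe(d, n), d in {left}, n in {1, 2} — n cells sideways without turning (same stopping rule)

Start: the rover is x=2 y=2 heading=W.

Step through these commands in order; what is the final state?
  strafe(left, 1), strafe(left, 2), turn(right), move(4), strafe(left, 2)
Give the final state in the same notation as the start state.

initial: x=2 y=2 heading=W
step 1 (strafe(left, 1)): x=2 y=1 heading=W
step 2 (strafe(left, 2)): x=2 y=0 heading=W
step 3 (turn(right)): x=2 y=0 heading=N
step 4 (move(4)): x=2 y=4 heading=N
step 5 (strafe(left, 2)): x=0 y=4 heading=N

x=0 y=4 heading=N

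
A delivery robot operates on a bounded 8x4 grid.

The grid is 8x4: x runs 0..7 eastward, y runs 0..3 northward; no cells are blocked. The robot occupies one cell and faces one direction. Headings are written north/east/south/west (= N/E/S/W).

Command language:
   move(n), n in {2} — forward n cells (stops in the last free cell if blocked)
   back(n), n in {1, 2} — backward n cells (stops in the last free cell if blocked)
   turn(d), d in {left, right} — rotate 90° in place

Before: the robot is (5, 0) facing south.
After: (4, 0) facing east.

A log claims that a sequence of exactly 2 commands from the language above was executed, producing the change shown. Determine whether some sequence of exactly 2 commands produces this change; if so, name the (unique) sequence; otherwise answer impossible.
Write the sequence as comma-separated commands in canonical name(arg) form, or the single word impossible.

turn(left), back(1)

key: cell and facing (now E) both changed — the 2 commands mix motion and turning
begin: (5, 0) facing south
1. turn(left) → (5, 0) facing east
2. back(1) → (4, 0) facing east
all 25 alternatives checked — unique.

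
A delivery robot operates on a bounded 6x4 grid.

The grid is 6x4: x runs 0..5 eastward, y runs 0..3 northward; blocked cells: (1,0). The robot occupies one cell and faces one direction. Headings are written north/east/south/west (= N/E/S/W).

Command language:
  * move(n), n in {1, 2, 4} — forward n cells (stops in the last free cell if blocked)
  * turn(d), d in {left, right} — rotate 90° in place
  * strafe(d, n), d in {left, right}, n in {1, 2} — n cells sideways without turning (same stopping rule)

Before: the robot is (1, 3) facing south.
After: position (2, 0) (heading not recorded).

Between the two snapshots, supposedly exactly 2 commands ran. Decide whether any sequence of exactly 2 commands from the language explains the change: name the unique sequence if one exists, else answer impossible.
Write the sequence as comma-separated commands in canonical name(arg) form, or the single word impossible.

key: running move(4) before strafe(left, 1) would end elsewhere — order is forced
begin: (1, 3) facing south
1. strafe(left, 1) → (2, 3) facing south
2. move(4) → (2, 0) facing south
no other 2-command option fits: unique.

strafe(left, 1), move(4)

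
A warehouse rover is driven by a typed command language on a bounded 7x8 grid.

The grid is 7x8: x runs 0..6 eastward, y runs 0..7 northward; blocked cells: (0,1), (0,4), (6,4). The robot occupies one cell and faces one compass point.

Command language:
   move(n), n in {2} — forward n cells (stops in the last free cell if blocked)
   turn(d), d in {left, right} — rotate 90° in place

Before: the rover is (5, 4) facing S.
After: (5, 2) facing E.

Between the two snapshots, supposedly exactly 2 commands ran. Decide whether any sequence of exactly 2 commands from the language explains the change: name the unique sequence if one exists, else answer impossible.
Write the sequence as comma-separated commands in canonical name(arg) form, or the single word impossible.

key: cell and facing (now E) both changed — the 2 commands mix motion and turning
from: (5, 4) facing S
t=1 move(2) ⇒ (5, 2) facing S
t=2 turn(left) ⇒ (5, 2) facing E
all 9 alternatives checked — unique.

move(2), turn(left)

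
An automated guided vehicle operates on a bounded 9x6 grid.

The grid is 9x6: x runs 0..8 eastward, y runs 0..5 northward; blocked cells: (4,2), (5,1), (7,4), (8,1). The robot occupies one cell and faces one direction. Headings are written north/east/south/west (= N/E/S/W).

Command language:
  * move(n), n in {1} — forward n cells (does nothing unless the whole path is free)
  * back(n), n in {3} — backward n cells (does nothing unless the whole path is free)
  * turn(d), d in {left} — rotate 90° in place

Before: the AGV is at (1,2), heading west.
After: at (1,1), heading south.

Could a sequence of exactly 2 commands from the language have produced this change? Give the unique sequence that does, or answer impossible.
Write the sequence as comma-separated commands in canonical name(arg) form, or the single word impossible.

turn(left), move(1)

key: order matters: swapping turn(left) and move(1) lands elsewhere
begin: at (1,2), heading west
step 1 (turn(left)): at (1,2), heading south
step 2 (move(1)): at (1,1), heading south
uniquely the one of 9 2-step routes that fits.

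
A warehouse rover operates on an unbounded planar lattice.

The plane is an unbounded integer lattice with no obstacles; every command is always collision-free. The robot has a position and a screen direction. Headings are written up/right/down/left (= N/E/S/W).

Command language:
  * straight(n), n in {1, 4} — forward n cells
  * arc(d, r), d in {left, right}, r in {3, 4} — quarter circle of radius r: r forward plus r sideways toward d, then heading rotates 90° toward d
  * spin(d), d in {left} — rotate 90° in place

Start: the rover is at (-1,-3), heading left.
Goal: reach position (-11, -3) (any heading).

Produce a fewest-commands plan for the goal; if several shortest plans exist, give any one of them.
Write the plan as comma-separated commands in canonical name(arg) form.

from: at (-1,-3), heading left
t=1 straight(1) ⇒ at (-2,-3), heading left
t=2 straight(1) ⇒ at (-3,-3), heading left
t=3 straight(4) ⇒ at (-7,-3), heading left
t=4 straight(4) ⇒ at (-11,-3), heading left
shorter routes all fall short; 4 is best.

straight(1), straight(1), straight(4), straight(4)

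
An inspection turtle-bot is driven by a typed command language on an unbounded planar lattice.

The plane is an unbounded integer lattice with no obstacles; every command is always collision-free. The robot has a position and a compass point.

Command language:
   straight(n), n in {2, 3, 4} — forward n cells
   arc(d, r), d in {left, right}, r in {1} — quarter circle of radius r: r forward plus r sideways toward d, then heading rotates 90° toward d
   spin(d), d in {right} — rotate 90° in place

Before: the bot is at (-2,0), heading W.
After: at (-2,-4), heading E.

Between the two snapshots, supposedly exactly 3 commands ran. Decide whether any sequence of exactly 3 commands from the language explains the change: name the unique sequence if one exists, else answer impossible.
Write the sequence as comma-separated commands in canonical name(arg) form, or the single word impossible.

key: position moved to (-2,-4) AND the heading swung to E — translation plus rotation needed
start: at (-2,0), heading W
t=1 arc(left, 1) ⇒ at (-3,-1), heading S
t=2 straight(2) ⇒ at (-3,-3), heading S
t=3 arc(left, 1) ⇒ at (-2,-4), heading E
all 216 alternatives checked — unique.

arc(left, 1), straight(2), arc(left, 1)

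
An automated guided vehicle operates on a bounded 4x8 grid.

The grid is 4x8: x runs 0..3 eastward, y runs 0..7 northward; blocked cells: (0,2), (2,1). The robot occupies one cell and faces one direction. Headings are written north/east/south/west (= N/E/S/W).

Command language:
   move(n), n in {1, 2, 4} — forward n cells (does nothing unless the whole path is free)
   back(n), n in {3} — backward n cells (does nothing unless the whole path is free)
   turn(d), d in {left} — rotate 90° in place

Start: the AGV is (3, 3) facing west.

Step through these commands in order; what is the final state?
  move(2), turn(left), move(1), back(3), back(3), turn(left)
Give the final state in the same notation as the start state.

(1, 5) facing east

begin: (3, 3) facing west
1. move(2) → (1, 3) facing west
2. turn(left) → (1, 3) facing south
3. move(1) → (1, 2) facing south
4. back(3) → (1, 5) facing south
5. back(3) → (1, 5) facing south
6. turn(left) → (1, 5) facing east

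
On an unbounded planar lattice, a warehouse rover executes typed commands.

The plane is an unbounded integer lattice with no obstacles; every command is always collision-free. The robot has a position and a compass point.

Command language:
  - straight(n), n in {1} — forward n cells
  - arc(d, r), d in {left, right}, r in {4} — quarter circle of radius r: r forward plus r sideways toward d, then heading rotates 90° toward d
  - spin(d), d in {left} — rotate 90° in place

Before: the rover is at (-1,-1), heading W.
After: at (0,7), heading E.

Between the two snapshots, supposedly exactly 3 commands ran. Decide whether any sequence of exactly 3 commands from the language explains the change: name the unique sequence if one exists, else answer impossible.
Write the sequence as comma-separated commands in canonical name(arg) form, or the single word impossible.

key: cell and facing (now E) both changed — the 3 commands mix motion and turning
initial: at (-1,-1), heading W
[1] after arc(right, 4): at (-5,3), heading N
[2] after arc(right, 4): at (-1,7), heading E
[3] after straight(1): at (0,7), heading E
all 64 alternatives checked — unique.

arc(right, 4), arc(right, 4), straight(1)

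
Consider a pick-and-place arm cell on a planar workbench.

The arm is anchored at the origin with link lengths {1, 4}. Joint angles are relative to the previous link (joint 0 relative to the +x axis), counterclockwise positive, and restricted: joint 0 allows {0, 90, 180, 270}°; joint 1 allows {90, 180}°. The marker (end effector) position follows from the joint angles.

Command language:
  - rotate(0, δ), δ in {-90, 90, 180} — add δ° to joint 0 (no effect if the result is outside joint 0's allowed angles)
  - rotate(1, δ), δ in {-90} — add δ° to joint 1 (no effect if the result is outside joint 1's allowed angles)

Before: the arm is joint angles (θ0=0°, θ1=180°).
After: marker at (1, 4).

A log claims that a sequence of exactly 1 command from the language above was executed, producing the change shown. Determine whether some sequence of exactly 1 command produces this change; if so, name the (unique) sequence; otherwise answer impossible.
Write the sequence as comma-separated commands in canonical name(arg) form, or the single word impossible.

start: joint angles (θ0=0°, θ1=180°)
[1] after rotate(1, -90): joint angles (θ0=0°, θ1=90°)
uniquely the one of 4 1-step routes that fits.

rotate(1, -90)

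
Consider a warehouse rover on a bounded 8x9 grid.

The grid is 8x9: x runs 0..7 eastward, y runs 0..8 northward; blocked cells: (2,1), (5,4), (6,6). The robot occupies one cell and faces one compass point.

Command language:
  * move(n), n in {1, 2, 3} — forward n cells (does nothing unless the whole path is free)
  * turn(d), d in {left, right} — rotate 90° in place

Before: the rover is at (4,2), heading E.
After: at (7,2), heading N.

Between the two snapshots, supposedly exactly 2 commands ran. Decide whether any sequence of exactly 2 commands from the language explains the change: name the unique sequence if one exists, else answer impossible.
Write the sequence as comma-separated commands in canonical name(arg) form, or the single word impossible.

key: running turn(left) before move(3) would end elsewhere — order is forced
t0: at (4,2), heading E
t=1 move(3) ⇒ at (7,2), heading E
t=2 turn(left) ⇒ at (7,2), heading N
uniquely the one of 25 2-step routes that fits.

move(3), turn(left)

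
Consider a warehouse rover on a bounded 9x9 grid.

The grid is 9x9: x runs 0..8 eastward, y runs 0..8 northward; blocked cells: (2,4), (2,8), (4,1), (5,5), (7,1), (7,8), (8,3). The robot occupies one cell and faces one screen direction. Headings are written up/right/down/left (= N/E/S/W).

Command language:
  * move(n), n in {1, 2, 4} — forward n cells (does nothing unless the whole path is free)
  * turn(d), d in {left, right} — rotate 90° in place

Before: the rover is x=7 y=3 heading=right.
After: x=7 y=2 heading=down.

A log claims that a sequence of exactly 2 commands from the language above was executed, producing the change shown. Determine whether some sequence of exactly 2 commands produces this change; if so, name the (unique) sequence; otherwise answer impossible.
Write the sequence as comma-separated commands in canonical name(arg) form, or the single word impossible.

key: running move(1) before turn(right) would end elsewhere — order is forced
begin: x=7 y=3 heading=right
step 1 (turn(right)): x=7 y=3 heading=down
step 2 (move(1)): x=7 y=2 heading=down
uniquely the one of 25 2-step routes that fits.

turn(right), move(1)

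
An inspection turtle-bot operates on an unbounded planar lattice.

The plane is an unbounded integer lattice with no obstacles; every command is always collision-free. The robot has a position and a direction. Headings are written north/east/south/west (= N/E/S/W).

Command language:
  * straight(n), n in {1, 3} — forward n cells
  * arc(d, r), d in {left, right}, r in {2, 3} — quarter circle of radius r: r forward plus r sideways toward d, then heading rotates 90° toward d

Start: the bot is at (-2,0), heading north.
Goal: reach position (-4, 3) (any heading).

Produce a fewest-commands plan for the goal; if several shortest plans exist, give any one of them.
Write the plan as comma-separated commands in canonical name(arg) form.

straight(1), arc(left, 2)

from: at (-2,0), heading north
step 1 (straight(1)): at (-2,1), heading north
step 2 (arc(left, 2)): at (-4,3), heading west
no 1-step plan works, so 2 is optimal.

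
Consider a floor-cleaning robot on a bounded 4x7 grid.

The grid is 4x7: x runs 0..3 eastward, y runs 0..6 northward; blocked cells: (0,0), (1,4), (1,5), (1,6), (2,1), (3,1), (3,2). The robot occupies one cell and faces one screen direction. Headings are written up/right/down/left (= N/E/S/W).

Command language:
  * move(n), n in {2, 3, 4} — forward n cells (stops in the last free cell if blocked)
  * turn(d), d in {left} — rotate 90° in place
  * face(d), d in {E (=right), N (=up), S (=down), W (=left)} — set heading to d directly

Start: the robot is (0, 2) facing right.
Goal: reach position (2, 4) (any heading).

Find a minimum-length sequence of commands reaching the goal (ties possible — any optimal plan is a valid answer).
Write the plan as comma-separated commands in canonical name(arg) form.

move(3), face(N), move(2)

begin: (0, 2) facing right
[1] after move(3): (2, 2) facing right
[2] after face(N): (2, 2) facing up
[3] after move(2): (2, 4) facing up
minimal: 3 command(s), checked below 3.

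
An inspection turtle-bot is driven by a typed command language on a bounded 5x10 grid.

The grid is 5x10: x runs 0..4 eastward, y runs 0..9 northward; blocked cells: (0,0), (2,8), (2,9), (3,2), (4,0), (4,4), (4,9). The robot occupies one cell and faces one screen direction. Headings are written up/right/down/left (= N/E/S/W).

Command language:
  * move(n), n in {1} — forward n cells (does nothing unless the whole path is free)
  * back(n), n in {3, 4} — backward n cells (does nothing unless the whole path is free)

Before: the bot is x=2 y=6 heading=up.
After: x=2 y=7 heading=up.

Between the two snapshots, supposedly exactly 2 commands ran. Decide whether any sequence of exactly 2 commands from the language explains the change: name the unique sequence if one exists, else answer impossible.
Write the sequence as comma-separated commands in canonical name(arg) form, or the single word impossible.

key: the second move(1) would hit the blocked cell at (2,8), so it does nothing
initial: x=2 y=6 heading=up
1. move(1) → x=2 y=7 heading=up
2. move(1) → x=2 y=7 heading=up
no other 2-command option fits: unique.

move(1), move(1)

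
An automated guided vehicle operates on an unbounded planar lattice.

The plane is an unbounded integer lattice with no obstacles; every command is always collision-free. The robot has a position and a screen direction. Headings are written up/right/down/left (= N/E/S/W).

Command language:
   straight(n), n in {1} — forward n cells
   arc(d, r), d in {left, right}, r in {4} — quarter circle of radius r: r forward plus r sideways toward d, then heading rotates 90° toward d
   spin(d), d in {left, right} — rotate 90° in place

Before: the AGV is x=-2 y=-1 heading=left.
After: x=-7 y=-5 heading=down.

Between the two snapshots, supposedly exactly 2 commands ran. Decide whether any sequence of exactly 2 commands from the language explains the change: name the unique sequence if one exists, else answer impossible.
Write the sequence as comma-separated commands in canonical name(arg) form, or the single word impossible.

straight(1), arc(left, 4)

key: running arc(left, 4) before straight(1) would end elsewhere — order is forced
from: x=-2 y=-1 heading=left
step 1 (straight(1)): x=-3 y=-1 heading=left
step 2 (arc(left, 4)): x=-7 y=-5 heading=down
no other 2-command option fits: unique.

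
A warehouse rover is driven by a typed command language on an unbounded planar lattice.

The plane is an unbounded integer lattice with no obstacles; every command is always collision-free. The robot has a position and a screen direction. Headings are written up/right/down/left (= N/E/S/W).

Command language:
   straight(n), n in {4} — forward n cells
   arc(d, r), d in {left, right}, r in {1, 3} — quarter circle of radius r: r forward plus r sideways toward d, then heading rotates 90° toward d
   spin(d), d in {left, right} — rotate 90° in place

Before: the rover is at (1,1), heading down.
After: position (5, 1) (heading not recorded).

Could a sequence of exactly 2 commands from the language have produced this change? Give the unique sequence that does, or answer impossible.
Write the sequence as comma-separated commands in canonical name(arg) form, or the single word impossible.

spin(left), straight(4)

key: order matters: swapping spin(left) and straight(4) lands elsewhere
initial: at (1,1), heading down
[1] after spin(left): at (1,1), heading right
[2] after straight(4): at (5,1), heading right
no other 2-command option fits: unique.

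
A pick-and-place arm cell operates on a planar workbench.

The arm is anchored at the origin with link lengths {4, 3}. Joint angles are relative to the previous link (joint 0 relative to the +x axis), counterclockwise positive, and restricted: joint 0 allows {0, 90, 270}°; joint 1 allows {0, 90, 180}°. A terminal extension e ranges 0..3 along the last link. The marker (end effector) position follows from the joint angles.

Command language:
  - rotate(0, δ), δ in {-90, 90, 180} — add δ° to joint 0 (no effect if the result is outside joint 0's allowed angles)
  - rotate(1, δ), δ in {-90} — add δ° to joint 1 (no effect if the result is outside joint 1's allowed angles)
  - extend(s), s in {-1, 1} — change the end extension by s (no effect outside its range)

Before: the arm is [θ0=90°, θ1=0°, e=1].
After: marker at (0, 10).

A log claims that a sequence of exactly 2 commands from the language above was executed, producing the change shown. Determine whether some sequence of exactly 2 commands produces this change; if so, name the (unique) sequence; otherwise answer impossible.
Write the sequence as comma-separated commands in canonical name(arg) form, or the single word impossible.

extend(1), extend(1)

begin: [θ0=90°, θ1=0°, e=1]
1. extend(1) → [θ0=90°, θ1=0°, e=2]
2. extend(1) → [θ0=90°, θ1=0°, e=3]
no rival 2-sequence matches.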